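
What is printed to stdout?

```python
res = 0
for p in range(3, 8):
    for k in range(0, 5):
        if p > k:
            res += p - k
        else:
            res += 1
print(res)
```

79

p=3,k=0: 3>0, res = 0+3 = 3
p=3,k=1: 3>1, res = 3+2 = 5
p=3,k=2: 3>2, res = 5+1 = 6
p=3,k=3: not 3>3, res = 6+1 = 7
p=3,k=4: not 3>4, res = 7+1 = 8
p=4,k=0: 4>0, res = 8+4 = 12
p=4,k=1: 4>1, res = 12+3 = 15
p=4,k=2: 4>2, res = 15+2 = 17
p=4,k=3: 4>3, res = 17+1 = 18
p=4,k=4: not 4>4, res = 18+1 = 19
p=5,k=0: 5>0, res = 19+5 = 24
p=5,k=1: 5>1, res = 24+4 = 28
p=5,k=2: 5>2, res = 28+3 = 31
p=5,k=3: 5>3, res = 31+2 = 33
p=5,k=4: 5>4, res = 33+1 = 34
p=6,k=0: 6>0, res = 34+6 = 40
p=6,k=1: 6>1, res = 40+5 = 45
p=6,k=2: 6>2, res = 45+4 = 49
p=6,k=3: 6>3, res = 49+3 = 52
p=6,k=4: 6>4, res = 52+2 = 54
p=7,k=0: 7>0, res = 54+7 = 61
p=7,k=1: 7>1, res = 61+6 = 67
p=7,k=2: 7>2, res = 67+5 = 72
p=7,k=3: 7>3, res = 72+4 = 76
p=7,k=4: 7>4, res = 76+3 = 79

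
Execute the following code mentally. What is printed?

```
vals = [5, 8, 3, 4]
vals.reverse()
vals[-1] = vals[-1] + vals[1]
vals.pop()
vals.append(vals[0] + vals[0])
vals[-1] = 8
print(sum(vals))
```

23

reverse → [4, 3, 8, 5]
vals[-1] = vals[-1]+vals[1] = 5+3 = 8 → [4, 3, 8, 8]
pop() removes 8 → [4, 3, 8]
append vals[0]+vals[0] = 4+4 = 8 → [4, 3, 8, 8]
vals[-1] = 8 → [4, 3, 8, 8]
sum = 23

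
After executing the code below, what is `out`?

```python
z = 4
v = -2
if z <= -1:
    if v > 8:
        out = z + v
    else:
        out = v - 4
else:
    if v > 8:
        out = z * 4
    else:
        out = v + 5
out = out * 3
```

9

z=4, v=-2
z <= -1 is False; v > 8 is False
→ out = v + 5 = 3
out = 3*3 = 9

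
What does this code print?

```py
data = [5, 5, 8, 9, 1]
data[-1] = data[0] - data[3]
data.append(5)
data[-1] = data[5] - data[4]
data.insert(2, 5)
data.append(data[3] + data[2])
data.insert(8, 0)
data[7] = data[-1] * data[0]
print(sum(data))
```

37

data[-1] = data[0]-data[3] = 5-9 = -4 → [5, 5, 8, 9, -4]
append 5 → [5, 5, 8, 9, -4, 5]
data[-1] = data[5]-data[4] = 5-(-4) = 9 → [5, 5, 8, 9, -4, 9]
insert 5 at 2 → [5, 5, 5, 8, 9, -4, 9]
append data[3]+data[2] = 8+5 = 13 → [5, 5, 5, 8, 9, -4, 9, 13]
insert 0 at 8 → [5, 5, 5, 8, 9, -4, 9, 13, 0]
data[7] = data[-1]*data[0] = 0*5 = 0 → [5, 5, 5, 8, 9, -4, 9, 0, 0]
sum = 37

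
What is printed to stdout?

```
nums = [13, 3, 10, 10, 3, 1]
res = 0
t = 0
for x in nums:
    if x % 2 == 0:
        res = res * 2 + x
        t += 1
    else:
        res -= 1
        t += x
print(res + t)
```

x=13: not even, res = 0-1 = -1; t=13
x=3: not even, res = (-1)-1 = -2; t=16
x=10: even, res = (-2)*2+10 = 6; t=17
x=10: even, res = 6*2+10 = 22; t=18
x=3: not even, res = 22-1 = 21; t=21
x=1: not even, res = 21-1 = 20; t=22
res+t = 20+22 = 42

42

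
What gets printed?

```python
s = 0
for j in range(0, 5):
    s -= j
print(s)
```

j=0: s = 0-0 = 0
j=1: s = 0-1 = -1
j=2: s = (-1)-2 = -3
j=3: s = (-3)-3 = -6
j=4: s = (-6)-4 = -10

-10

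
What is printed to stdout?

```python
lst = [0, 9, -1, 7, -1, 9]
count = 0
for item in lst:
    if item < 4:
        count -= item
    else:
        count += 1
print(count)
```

5

item=0: <4, count = 0-0 = 0
item=9: not <4, count = 0+1 = 1
item=-1: <4, count = 1-(-1) = 2
item=7: not <4, count = 2+1 = 3
item=-1: <4, count = 3-(-1) = 4
item=9: not <4, count = 4+1 = 5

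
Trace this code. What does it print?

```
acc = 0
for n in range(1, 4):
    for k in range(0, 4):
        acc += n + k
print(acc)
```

n=1,k=0: acc = 0+1 = 1
n=1,k=1: acc = 1+2 = 3
n=1,k=2: acc = 3+3 = 6
n=1,k=3: acc = 6+4 = 10
n=2,k=0: acc = 10+2 = 12
n=2,k=1: acc = 12+3 = 15
n=2,k=2: acc = 15+4 = 19
n=2,k=3: acc = 19+5 = 24
n=3,k=0: acc = 24+3 = 27
n=3,k=1: acc = 27+4 = 31
n=3,k=2: acc = 31+5 = 36
n=3,k=3: acc = 36+6 = 42

42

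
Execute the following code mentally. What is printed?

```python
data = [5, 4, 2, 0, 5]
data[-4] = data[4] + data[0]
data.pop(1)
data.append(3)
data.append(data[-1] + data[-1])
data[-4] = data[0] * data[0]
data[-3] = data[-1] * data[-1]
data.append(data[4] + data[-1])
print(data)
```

[5, 2, 25, 36, 3, 6, 9]

data[-4] = data[4]+data[0] = 5+5 = 10 → [5, 10, 2, 0, 5]
pop(1) removes 10 → [5, 2, 0, 5]
append 3 → [5, 2, 0, 5, 3]
append data[-1]+data[-1] = 3+3 = 6 → [5, 2, 0, 5, 3, 6]
data[-4] = data[0]*data[0] = 5*5 = 25 → [5, 2, 25, 5, 3, 6]
data[-3] = data[-1]*data[-1] = 6*6 = 36 → [5, 2, 25, 36, 3, 6]
append data[4]+data[-1] = 3+6 = 9 → [5, 2, 25, 36, 3, 6, 9]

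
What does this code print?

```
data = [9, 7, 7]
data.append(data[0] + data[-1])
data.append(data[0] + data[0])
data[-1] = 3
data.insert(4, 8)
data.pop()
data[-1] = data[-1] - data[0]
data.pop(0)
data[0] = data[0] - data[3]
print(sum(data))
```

append data[0]+data[-1] = 9+7 = 16 → [9, 7, 7, 16]
append data[0]+data[0] = 9+9 = 18 → [9, 7, 7, 16, 18]
data[-1] = 3 → [9, 7, 7, 16, 3]
insert 8 at 4 → [9, 7, 7, 16, 8, 3]
pop() removes 3 → [9, 7, 7, 16, 8]
data[-1] = data[-1]-data[0] = 8-9 = -1 → [9, 7, 7, 16, -1]
pop(0) removes 9 → [7, 7, 16, -1]
data[0] = data[0]-data[3] = 7-(-1) = 8 → [8, 7, 16, -1]
sum = 30

30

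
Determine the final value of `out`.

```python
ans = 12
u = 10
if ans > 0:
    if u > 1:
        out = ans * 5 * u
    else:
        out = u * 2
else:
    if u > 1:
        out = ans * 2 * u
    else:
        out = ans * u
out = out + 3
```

603

ans=12, u=10
ans > 0 is True; u > 1 is True
→ out = ans * 5 * u = 600
out = 600+3 = 603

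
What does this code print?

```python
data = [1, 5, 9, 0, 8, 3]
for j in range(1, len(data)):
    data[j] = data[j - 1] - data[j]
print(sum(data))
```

-74

j=1: data[1] = 1-5 = -4 → [1, -4, 9, 0, 8, 3]
j=2: data[2] = (-4)-9 = -13 → [1, -4, -13, 0, 8, 3]
j=3: data[3] = (-13)-0 = -13 → [1, -4, -13, -13, 8, 3]
j=4: data[4] = (-13)-8 = -21 → [1, -4, -13, -13, -21, 3]
j=5: data[5] = (-21)-3 = -24 → [1, -4, -13, -13, -21, -24]
sum = -74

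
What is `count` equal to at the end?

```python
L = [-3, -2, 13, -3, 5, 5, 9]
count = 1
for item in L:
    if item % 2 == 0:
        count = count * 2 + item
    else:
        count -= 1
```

-7

item=-3: not even, count = 1-1 = 0
item=-2: even, count = 0*2+(-2) = -2
item=13: not even, count = (-2)-1 = -3
item=-3: not even, count = (-3)-1 = -4
item=5: not even, count = (-4)-1 = -5
item=5: not even, count = (-5)-1 = -6
item=9: not even, count = (-6)-1 = -7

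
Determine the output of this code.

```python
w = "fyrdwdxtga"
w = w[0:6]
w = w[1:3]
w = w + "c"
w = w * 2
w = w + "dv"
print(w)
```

slice [0:6] → 'fyrdwd'
slice [1:3] → 'yr'
+ 'c' → 'yrc'
repeat ×2 → 'yrcyrc'
+ 'dv' → 'yrcyrcdv'

yrcyrcdv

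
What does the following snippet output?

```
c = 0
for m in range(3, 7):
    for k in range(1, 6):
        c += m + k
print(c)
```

m=3,k=1: c = 0+4 = 4
m=3,k=2: c = 4+5 = 9
m=3,k=3: c = 9+6 = 15
m=3,k=4: c = 15+7 = 22
m=3,k=5: c = 22+8 = 30
m=4,k=1: c = 30+5 = 35
m=4,k=2: c = 35+6 = 41
m=4,k=3: c = 41+7 = 48
m=4,k=4: c = 48+8 = 56
m=4,k=5: c = 56+9 = 65
m=5,k=1: c = 65+6 = 71
m=5,k=2: c = 71+7 = 78
m=5,k=3: c = 78+8 = 86
m=5,k=4: c = 86+9 = 95
m=5,k=5: c = 95+10 = 105
m=6,k=1: c = 105+7 = 112
m=6,k=2: c = 112+8 = 120
m=6,k=3: c = 120+9 = 129
m=6,k=4: c = 129+10 = 139
m=6,k=5: c = 139+11 = 150

150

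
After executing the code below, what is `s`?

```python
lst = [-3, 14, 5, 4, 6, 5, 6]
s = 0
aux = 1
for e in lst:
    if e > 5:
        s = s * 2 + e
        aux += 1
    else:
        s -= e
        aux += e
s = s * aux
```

780

e=-3: not >5, s = 0-(-3) = 3; aux=-2
e=14: >5, s = 3*2+14 = 20; aux=-1
e=5: not >5, s = 20-5 = 15; aux=4
e=4: not >5, s = 15-4 = 11; aux=8
e=6: >5, s = 11*2+6 = 28; aux=9
e=5: not >5, s = 28-5 = 23; aux=14
e=6: >5, s = 23*2+6 = 52; aux=15
s*aux = 52*15 = 780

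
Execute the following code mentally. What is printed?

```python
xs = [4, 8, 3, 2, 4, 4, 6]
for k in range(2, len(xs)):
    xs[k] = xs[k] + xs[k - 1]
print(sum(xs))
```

k=2: xs[2] = 3+8 = 11 → [4, 8, 11, 2, 4, 4, 6]
k=3: xs[3] = 2+11 = 13 → [4, 8, 11, 13, 4, 4, 6]
k=4: xs[4] = 4+13 = 17 → [4, 8, 11, 13, 17, 4, 6]
k=5: xs[5] = 4+17 = 21 → [4, 8, 11, 13, 17, 21, 6]
k=6: xs[6] = 6+21 = 27 → [4, 8, 11, 13, 17, 21, 27]
sum = 101

101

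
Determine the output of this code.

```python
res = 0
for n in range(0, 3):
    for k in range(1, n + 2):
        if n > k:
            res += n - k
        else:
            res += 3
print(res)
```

16

n=0,k=1: not 0>1, res = 0+3 = 3
n=1,k=1: not 1>1, res = 3+3 = 6
n=1,k=2: not 1>2, res = 6+3 = 9
n=2,k=1: 2>1, res = 9+1 = 10
n=2,k=2: not 2>2, res = 10+3 = 13
n=2,k=3: not 2>3, res = 13+3 = 16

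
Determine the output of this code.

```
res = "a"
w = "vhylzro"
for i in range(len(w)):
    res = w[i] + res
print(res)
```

i=0: prepend 'v' → 'va'
i=1: prepend 'h' → 'hva'
i=2: prepend 'y' → 'yhva'
i=3: prepend 'l' → 'lyhva'
i=4: prepend 'z' → 'zlyhva'
i=5: prepend 'r' → 'rzlyhva'
i=6: prepend 'o' → 'orzlyhva'

orzlyhva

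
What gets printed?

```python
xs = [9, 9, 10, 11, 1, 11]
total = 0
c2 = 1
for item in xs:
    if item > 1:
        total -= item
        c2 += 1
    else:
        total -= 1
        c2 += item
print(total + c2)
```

-44

item=9: >1, total = 0-9 = -9; c2=2
item=9: >1, total = (-9)-9 = -18; c2=3
item=10: >1, total = (-18)-10 = -28; c2=4
item=11: >1, total = (-28)-11 = -39; c2=5
item=1: not >1, total = (-39)-1 = -40; c2=6
item=11: >1, total = (-40)-11 = -51; c2=7
total+c2 = (-51)+7 = -44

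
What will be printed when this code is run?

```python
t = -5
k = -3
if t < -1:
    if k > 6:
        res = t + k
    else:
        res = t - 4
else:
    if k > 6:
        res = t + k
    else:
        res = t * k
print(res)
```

t=-5, k=-3
t < -1 is True; k > 6 is False
→ res = t - 4 = -9

-9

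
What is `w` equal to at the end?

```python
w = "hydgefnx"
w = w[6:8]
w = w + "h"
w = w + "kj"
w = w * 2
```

'nxhkjnxhkj'

slice [6:8] → 'nx'
+ 'h' → 'nxh'
+ 'kj' → 'nxhkj'
repeat ×2 → 'nxhkjnxhkj'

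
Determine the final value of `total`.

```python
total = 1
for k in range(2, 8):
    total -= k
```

-26

k=2: total = 1-2 = -1
k=3: total = (-1)-3 = -4
k=4: total = (-4)-4 = -8
k=5: total = (-8)-5 = -13
k=6: total = (-13)-6 = -19
k=7: total = (-19)-7 = -26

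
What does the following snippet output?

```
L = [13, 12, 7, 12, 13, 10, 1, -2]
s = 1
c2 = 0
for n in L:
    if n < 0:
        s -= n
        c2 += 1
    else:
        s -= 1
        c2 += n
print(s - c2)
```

n=13: not <0, s = 1-1 = 0; c2=13
n=12: not <0, s = 0-1 = -1; c2=25
n=7: not <0, s = (-1)-1 = -2; c2=32
n=12: not <0, s = (-2)-1 = -3; c2=44
n=13: not <0, s = (-3)-1 = -4; c2=57
n=10: not <0, s = (-4)-1 = -5; c2=67
n=1: not <0, s = (-5)-1 = -6; c2=68
n=-2: <0, s = (-6)-(-2) = -4; c2=69
s-c2 = (-4)-69 = -73

-73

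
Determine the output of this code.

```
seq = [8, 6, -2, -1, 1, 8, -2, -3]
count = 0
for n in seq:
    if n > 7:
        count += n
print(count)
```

16

n=8: >7, count = 0+8 = 8
n=6: not >7
n=-2: not >7
n=-1: not >7
n=1: not >7
n=8: >7, count = 8+8 = 16
n=-2: not >7
n=-3: not >7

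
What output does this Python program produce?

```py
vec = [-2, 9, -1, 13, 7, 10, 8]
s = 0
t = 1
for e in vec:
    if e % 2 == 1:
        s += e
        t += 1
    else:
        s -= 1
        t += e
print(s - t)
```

e=-2: not odd, s = 0-1 = -1; t=-1
e=9: odd, s = (-1)+9 = 8; t=0
e=-1: odd, s = 8+(-1) = 7; t=1
e=13: odd, s = 7+13 = 20; t=2
e=7: odd, s = 20+7 = 27; t=3
e=10: not odd, s = 27-1 = 26; t=13
e=8: not odd, s = 26-1 = 25; t=21
s-t = 25-21 = 4

4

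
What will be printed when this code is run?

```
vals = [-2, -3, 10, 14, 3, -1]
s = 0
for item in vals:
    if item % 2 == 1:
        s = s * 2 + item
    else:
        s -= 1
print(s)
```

-23

item=-2: not odd, s = 0-1 = -1
item=-3: odd, s = (-1)*2+(-3) = -5
item=10: not odd, s = (-5)-1 = -6
item=14: not odd, s = (-6)-1 = -7
item=3: odd, s = (-7)*2+3 = -11
item=-1: odd, s = (-11)*2+(-1) = -23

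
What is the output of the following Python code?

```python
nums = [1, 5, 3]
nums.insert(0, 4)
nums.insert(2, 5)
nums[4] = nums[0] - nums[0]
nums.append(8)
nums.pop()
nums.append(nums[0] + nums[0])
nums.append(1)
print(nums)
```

insert 4 at 0 → [4, 1, 5, 3]
insert 5 at 2 → [4, 1, 5, 5, 3]
nums[4] = nums[0]-nums[0] = 4-4 = 0 → [4, 1, 5, 5, 0]
append 8 → [4, 1, 5, 5, 0, 8]
pop() removes 8 → [4, 1, 5, 5, 0]
append nums[0]+nums[0] = 4+4 = 8 → [4, 1, 5, 5, 0, 8]
append 1 → [4, 1, 5, 5, 0, 8, 1]

[4, 1, 5, 5, 0, 8, 1]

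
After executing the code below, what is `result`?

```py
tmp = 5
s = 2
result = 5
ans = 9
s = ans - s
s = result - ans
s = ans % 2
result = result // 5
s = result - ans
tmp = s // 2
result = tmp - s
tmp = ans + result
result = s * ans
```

-72

s = 9-2 = 7
s = 5-9 = -4
s = 9%2 = 1
result = 5//5 = 1
s = 1-9 = -8
tmp = (-8)//2 = -4
result = (-4)-(-8) = 4
tmp = 9+4 = 13
result = (-8)*9 = -72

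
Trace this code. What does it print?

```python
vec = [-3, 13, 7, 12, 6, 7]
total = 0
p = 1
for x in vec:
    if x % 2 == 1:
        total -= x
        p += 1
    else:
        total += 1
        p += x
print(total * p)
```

-506

x=-3: odd, total = 0-(-3) = 3; p=2
x=13: odd, total = 3-13 = -10; p=3
x=7: odd, total = (-10)-7 = -17; p=4
x=12: not odd, total = (-17)+1 = -16; p=16
x=6: not odd, total = (-16)+1 = -15; p=22
x=7: odd, total = (-15)-7 = -22; p=23
total*p = (-22)*23 = -506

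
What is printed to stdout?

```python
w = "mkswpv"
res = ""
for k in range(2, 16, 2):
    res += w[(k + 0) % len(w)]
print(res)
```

k=2: add w[2]='s' → 's'
k=4: add w[4]='p' → 'sp'
k=6: add w[0]='m' → 'spm'
k=8: add w[2]='s' → 'spms'
k=10: add w[4]='p' → 'spmsp'
k=12: add w[0]='m' → 'spmspm'
k=14: add w[2]='s' → 'spmspms'

spmspms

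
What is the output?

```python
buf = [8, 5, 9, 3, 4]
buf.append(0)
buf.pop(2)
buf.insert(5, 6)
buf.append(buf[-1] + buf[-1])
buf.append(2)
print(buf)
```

[8, 5, 3, 4, 0, 6, 12, 2]

append 0 → [8, 5, 9, 3, 4, 0]
pop(2) removes 9 → [8, 5, 3, 4, 0]
insert 6 at 5 → [8, 5, 3, 4, 0, 6]
append buf[-1]+buf[-1] = 6+6 = 12 → [8, 5, 3, 4, 0, 6, 12]
append 2 → [8, 5, 3, 4, 0, 6, 12, 2]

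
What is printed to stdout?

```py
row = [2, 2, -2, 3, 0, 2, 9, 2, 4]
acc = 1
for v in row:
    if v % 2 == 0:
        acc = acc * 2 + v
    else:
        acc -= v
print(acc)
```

220

v=2: even, acc = 1*2+2 = 4
v=2: even, acc = 4*2+2 = 10
v=-2: even, acc = 10*2+(-2) = 18
v=3: not even, acc = 18-3 = 15
v=0: even, acc = 15*2+0 = 30
v=2: even, acc = 30*2+2 = 62
v=9: not even, acc = 62-9 = 53
v=2: even, acc = 53*2+2 = 108
v=4: even, acc = 108*2+4 = 220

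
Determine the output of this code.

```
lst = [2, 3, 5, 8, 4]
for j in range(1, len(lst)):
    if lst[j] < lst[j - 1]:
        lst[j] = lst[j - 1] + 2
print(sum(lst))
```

28

j=1: 3>=2, unchanged → [2, 3, 5, 8, 4]
j=2: 5>=3, unchanged → [2, 3, 5, 8, 4]
j=3: 8>=5, unchanged → [2, 3, 5, 8, 4]
j=4: 4<8, lst[4] = 8+2 = 10 → [2, 3, 5, 8, 10]
sum = 28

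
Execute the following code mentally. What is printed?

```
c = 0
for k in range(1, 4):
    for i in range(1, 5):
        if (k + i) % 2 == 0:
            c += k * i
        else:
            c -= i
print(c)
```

12

k=1,i=1: even sum, c = 0+1 = 1
k=1,i=2: odd sum, c = 1-2 = -1
k=1,i=3: even sum, c = (-1)+3 = 2
k=1,i=4: odd sum, c = 2-4 = -2
k=2,i=1: odd sum, c = (-2)-1 = -3
k=2,i=2: even sum, c = (-3)+4 = 1
k=2,i=3: odd sum, c = 1-3 = -2
k=2,i=4: even sum, c = (-2)+8 = 6
k=3,i=1: even sum, c = 6+3 = 9
k=3,i=2: odd sum, c = 9-2 = 7
k=3,i=3: even sum, c = 7+9 = 16
k=3,i=4: odd sum, c = 16-4 = 12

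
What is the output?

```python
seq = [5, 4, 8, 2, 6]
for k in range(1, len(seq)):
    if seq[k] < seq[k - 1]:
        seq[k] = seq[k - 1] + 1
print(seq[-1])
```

10

k=1: 4<5, seq[1] = 5+1 = 6 → [5, 6, 8, 2, 6]
k=2: 8>=6, unchanged → [5, 6, 8, 2, 6]
k=3: 2<8, seq[3] = 8+1 = 9 → [5, 6, 8, 9, 6]
k=4: 6<9, seq[4] = 9+1 = 10 → [5, 6, 8, 9, 10]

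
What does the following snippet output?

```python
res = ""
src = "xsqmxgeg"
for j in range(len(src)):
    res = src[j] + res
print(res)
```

gegxmqsx

j=0: prepend 'x' → 'x'
j=1: prepend 's' → 'sx'
j=2: prepend 'q' → 'qsx'
j=3: prepend 'm' → 'mqsx'
j=4: prepend 'x' → 'xmqsx'
j=5: prepend 'g' → 'gxmqsx'
j=6: prepend 'e' → 'egxmqsx'
j=7: prepend 'g' → 'gegxmqsx'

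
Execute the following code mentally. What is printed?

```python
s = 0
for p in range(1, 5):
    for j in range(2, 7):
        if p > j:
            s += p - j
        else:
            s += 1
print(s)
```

21

p=1,j=2: not 1>2, s = 0+1 = 1
p=1,j=3: not 1>3, s = 1+1 = 2
p=1,j=4: not 1>4, s = 2+1 = 3
p=1,j=5: not 1>5, s = 3+1 = 4
p=1,j=6: not 1>6, s = 4+1 = 5
p=2,j=2: not 2>2, s = 5+1 = 6
p=2,j=3: not 2>3, s = 6+1 = 7
p=2,j=4: not 2>4, s = 7+1 = 8
p=2,j=5: not 2>5, s = 8+1 = 9
p=2,j=6: not 2>6, s = 9+1 = 10
p=3,j=2: 3>2, s = 10+1 = 11
p=3,j=3: not 3>3, s = 11+1 = 12
p=3,j=4: not 3>4, s = 12+1 = 13
p=3,j=5: not 3>5, s = 13+1 = 14
p=3,j=6: not 3>6, s = 14+1 = 15
p=4,j=2: 4>2, s = 15+2 = 17
p=4,j=3: 4>3, s = 17+1 = 18
p=4,j=4: not 4>4, s = 18+1 = 19
p=4,j=5: not 4>5, s = 19+1 = 20
p=4,j=6: not 4>6, s = 20+1 = 21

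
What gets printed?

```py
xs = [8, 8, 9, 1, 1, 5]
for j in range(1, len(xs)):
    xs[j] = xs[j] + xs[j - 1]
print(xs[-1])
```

j=1: xs[1] = 8+8 = 16 → [8, 16, 9, 1, 1, 5]
j=2: xs[2] = 9+16 = 25 → [8, 16, 25, 1, 1, 5]
j=3: xs[3] = 1+25 = 26 → [8, 16, 25, 26, 1, 5]
j=4: xs[4] = 1+26 = 27 → [8, 16, 25, 26, 27, 5]
j=5: xs[5] = 5+27 = 32 → [8, 16, 25, 26, 27, 32]

32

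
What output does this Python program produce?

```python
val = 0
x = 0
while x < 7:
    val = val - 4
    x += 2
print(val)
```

-16

x=0: val = 0-4 = -4
x=2: val = (-4)-4 = -8
x=4: val = (-8)-4 = -12
x=6: val = (-12)-4 = -16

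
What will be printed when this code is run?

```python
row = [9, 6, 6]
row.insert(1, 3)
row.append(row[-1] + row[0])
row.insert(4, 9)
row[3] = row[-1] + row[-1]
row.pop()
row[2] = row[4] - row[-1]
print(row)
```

insert 3 at 1 → [9, 3, 6, 6]
append row[-1]+row[0] = 6+9 = 15 → [9, 3, 6, 6, 15]
insert 9 at 4 → [9, 3, 6, 6, 9, 15]
row[3] = row[-1]+row[-1] = 15+15 = 30 → [9, 3, 6, 30, 9, 15]
pop() removes 15 → [9, 3, 6, 30, 9]
row[2] = row[4]-row[-1] = 9-9 = 0 → [9, 3, 0, 30, 9]

[9, 3, 0, 30, 9]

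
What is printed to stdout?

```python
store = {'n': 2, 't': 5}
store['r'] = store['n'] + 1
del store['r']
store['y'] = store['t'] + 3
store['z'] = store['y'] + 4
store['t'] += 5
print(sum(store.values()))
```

32

store['r'] = store['n']+1 = 3 → {'n': 2, 't': 5, 'r': 3}
del 'r' → {'n': 2, 't': 5}
store['y'] = store['t']+3 = 8 → {'n': 2, 't': 5, 'y': 8}
store['z'] = store['y']+4 = 12 → {'n': 2, 't': 5, 'y': 8, 'z': 12}
store['t'] = 5+5 = 10 → {'n': 2, 't': 10, 'y': 8, 'z': 12}
sum of values = 32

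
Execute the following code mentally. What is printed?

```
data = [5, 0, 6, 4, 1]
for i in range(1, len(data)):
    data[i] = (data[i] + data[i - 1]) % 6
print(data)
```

i=1: data[1] = (0+5)%6 = 5 → [5, 5, 6, 4, 1]
i=2: data[2] = (6+5)%6 = 5 → [5, 5, 5, 4, 1]
i=3: data[3] = (4+5)%6 = 3 → [5, 5, 5, 3, 1]
i=4: data[4] = (1+3)%6 = 4 → [5, 5, 5, 3, 4]

[5, 5, 5, 3, 4]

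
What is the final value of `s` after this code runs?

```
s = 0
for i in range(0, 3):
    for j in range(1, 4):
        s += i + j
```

27

i=0,j=1: s = 0+1 = 1
i=0,j=2: s = 1+2 = 3
i=0,j=3: s = 3+3 = 6
i=1,j=1: s = 6+2 = 8
i=1,j=2: s = 8+3 = 11
i=1,j=3: s = 11+4 = 15
i=2,j=1: s = 15+3 = 18
i=2,j=2: s = 18+4 = 22
i=2,j=3: s = 22+5 = 27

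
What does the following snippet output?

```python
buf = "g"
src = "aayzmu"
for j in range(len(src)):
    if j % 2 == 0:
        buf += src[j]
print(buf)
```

gaym

j=0: add 'a' → 'ga'
j=1: skip
j=2: add 'y' → 'gay'
j=3: skip
j=4: add 'm' → 'gaym'
j=5: skip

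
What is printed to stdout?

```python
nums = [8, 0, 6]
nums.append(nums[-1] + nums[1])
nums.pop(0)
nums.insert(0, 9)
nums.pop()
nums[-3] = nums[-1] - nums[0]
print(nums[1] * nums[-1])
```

append nums[-1]+nums[1] = 6+0 = 6 → [8, 0, 6, 6]
pop(0) removes 8 → [0, 6, 6]
insert 9 at 0 → [9, 0, 6, 6]
pop() removes 6 → [9, 0, 6]
nums[-3] = nums[-1]-nums[0] = 6-9 = -3 → [-3, 0, 6]
nums[1]*nums[-1] = 0*6 = 0

0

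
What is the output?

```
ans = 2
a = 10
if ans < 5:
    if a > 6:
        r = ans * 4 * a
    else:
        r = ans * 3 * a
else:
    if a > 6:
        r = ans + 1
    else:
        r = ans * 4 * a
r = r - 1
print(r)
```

ans=2, a=10
ans < 5 is True; a > 6 is True
→ r = ans * 4 * a = 80
r = 80-1 = 79

79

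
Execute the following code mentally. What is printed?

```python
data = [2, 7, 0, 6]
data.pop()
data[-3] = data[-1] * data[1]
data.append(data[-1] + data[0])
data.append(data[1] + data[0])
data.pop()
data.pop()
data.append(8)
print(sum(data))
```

15

pop() removes 6 → [2, 7, 0]
data[-3] = data[-1]*data[1] = 0*7 = 0 → [0, 7, 0]
append data[-1]+data[0] = 0+0 = 0 → [0, 7, 0, 0]
append data[1]+data[0] = 7+0 = 7 → [0, 7, 0, 0, 7]
pop() removes 7 → [0, 7, 0, 0]
pop() removes 0 → [0, 7, 0]
append 8 → [0, 7, 0, 8]
sum = 15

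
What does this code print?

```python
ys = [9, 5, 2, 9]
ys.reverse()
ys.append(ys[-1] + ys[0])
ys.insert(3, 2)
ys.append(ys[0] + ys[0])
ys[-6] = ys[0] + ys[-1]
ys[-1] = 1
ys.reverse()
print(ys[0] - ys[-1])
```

-8

reverse → [9, 2, 5, 9]
append ys[-1]+ys[0] = 9+9 = 18 → [9, 2, 5, 9, 18]
insert 2 at 3 → [9, 2, 5, 2, 9, 18]
append ys[0]+ys[0] = 9+9 = 18 → [9, 2, 5, 2, 9, 18, 18]
ys[-6] = ys[0]+ys[-1] = 9+18 = 27 → [9, 27, 5, 2, 9, 18, 18]
ys[-1] = 1 → [9, 27, 5, 2, 9, 18, 1]
reverse → [1, 18, 9, 2, 5, 27, 9]
ys[0]-ys[-1] = 1-9 = -8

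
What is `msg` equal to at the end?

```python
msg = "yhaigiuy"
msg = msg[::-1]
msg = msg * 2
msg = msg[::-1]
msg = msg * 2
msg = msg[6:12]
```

'uyyhai'

reverse → 'yuigiahy'
repeat ×2 → 'yuigiahyyuigiahy'
reverse → 'yhaigiuyyhaigiuy'
repeat ×2 → 'yhaigiuyyhaigiuyyhaigiuyyhaigiuy'
slice [6:12] → 'uyyhai'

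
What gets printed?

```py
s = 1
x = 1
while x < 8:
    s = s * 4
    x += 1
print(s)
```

x=1: s = 1*4 = 4
x=2: s = 4*4 = 16
x=3: s = 16*4 = 64
x=4: s = 64*4 = 256
x=5: s = 256*4 = 1024
x=6: s = 1024*4 = 4096
x=7: s = 4096*4 = 16384

16384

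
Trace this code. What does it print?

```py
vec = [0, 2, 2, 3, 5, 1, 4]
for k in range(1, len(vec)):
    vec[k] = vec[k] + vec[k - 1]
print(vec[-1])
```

k=1: vec[1] = 2+0 = 2 → [0, 2, 2, 3, 5, 1, 4]
k=2: vec[2] = 2+2 = 4 → [0, 2, 4, 3, 5, 1, 4]
k=3: vec[3] = 3+4 = 7 → [0, 2, 4, 7, 5, 1, 4]
k=4: vec[4] = 5+7 = 12 → [0, 2, 4, 7, 12, 1, 4]
k=5: vec[5] = 1+12 = 13 → [0, 2, 4, 7, 12, 13, 4]
k=6: vec[6] = 4+13 = 17 → [0, 2, 4, 7, 12, 13, 17]

17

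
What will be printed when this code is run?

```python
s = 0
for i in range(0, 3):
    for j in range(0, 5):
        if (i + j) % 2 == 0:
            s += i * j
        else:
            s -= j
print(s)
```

i=0,j=0: even sum, s = 0+0 = 0
i=0,j=1: odd sum, s = 0-1 = -1
i=0,j=2: even sum, s = (-1)+0 = -1
i=0,j=3: odd sum, s = (-1)-3 = -4
i=0,j=4: even sum, s = (-4)+0 = -4
i=1,j=0: odd sum, s = (-4)-0 = -4
i=1,j=1: even sum, s = (-4)+1 = -3
i=1,j=2: odd sum, s = (-3)-2 = -5
i=1,j=3: even sum, s = (-5)+3 = -2
i=1,j=4: odd sum, s = (-2)-4 = -6
i=2,j=0: even sum, s = (-6)+0 = -6
i=2,j=1: odd sum, s = (-6)-1 = -7
i=2,j=2: even sum, s = (-7)+4 = -3
i=2,j=3: odd sum, s = (-3)-3 = -6
i=2,j=4: even sum, s = (-6)+8 = 2

2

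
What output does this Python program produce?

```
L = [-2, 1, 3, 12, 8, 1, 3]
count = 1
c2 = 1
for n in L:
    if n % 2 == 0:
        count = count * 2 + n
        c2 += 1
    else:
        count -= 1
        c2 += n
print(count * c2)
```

264

n=-2: even, count = 1*2+(-2) = 0; c2=2
n=1: not even, count = 0-1 = -1; c2=3
n=3: not even, count = (-1)-1 = -2; c2=6
n=12: even, count = (-2)*2+12 = 8; c2=7
n=8: even, count = 8*2+8 = 24; c2=8
n=1: not even, count = 24-1 = 23; c2=9
n=3: not even, count = 23-1 = 22; c2=12
count*c2 = 22*12 = 264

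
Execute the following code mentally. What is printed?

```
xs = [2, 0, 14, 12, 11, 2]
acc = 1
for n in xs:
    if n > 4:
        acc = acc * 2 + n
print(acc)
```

n=2: not >4
n=0: not >4
n=14: >4, acc = 1*2+14 = 16
n=12: >4, acc = 16*2+12 = 44
n=11: >4, acc = 44*2+11 = 99
n=2: not >4

99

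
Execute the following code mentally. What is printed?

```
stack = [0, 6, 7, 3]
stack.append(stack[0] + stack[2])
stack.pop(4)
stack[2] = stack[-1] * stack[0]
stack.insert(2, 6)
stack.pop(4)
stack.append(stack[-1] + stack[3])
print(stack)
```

[0, 6, 6, 0, 0]

append stack[0]+stack[2] = 0+7 = 7 → [0, 6, 7, 3, 7]
pop(4) removes 7 → [0, 6, 7, 3]
stack[2] = stack[-1]*stack[0] = 3*0 = 0 → [0, 6, 0, 3]
insert 6 at 2 → [0, 6, 6, 0, 3]
pop(4) removes 3 → [0, 6, 6, 0]
append stack[-1]+stack[3] = 0+0 = 0 → [0, 6, 6, 0, 0]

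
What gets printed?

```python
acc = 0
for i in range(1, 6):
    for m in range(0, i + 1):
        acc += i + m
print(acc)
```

105

i=1,m=0: acc = 0+1 = 1
i=1,m=1: acc = 1+2 = 3
i=2,m=0: acc = 3+2 = 5
i=2,m=1: acc = 5+3 = 8
i=2,m=2: acc = 8+4 = 12
i=3,m=0: acc = 12+3 = 15
i=3,m=1: acc = 15+4 = 19
i=3,m=2: acc = 19+5 = 24
i=3,m=3: acc = 24+6 = 30
i=4,m=0: acc = 30+4 = 34
i=4,m=1: acc = 34+5 = 39
i=4,m=2: acc = 39+6 = 45
i=4,m=3: acc = 45+7 = 52
i=4,m=4: acc = 52+8 = 60
i=5,m=0: acc = 60+5 = 65
i=5,m=1: acc = 65+6 = 71
i=5,m=2: acc = 71+7 = 78
i=5,m=3: acc = 78+8 = 86
i=5,m=4: acc = 86+9 = 95
i=5,m=5: acc = 95+10 = 105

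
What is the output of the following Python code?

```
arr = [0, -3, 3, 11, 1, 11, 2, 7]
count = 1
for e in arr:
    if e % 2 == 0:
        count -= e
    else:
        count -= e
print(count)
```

-31

e=0: even, count = 1-0 = 1
e=-3: not even, count = 1-(-3) = 4
e=3: not even, count = 4-3 = 1
e=11: not even, count = 1-11 = -10
e=1: not even, count = (-10)-1 = -11
e=11: not even, count = (-11)-11 = -22
e=2: even, count = (-22)-2 = -24
e=7: not even, count = (-24)-7 = -31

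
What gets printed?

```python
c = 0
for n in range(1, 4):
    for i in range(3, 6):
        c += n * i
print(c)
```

n=1,i=3: c = 0+3 = 3
n=1,i=4: c = 3+4 = 7
n=1,i=5: c = 7+5 = 12
n=2,i=3: c = 12+6 = 18
n=2,i=4: c = 18+8 = 26
n=2,i=5: c = 26+10 = 36
n=3,i=3: c = 36+9 = 45
n=3,i=4: c = 45+12 = 57
n=3,i=5: c = 57+15 = 72

72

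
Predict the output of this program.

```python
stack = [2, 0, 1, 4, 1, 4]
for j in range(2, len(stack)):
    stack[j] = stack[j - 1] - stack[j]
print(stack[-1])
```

j=2: stack[2] = 0-1 = -1 → [2, 0, -1, 4, 1, 4]
j=3: stack[3] = (-1)-4 = -5 → [2, 0, -1, -5, 1, 4]
j=4: stack[4] = (-5)-1 = -6 → [2, 0, -1, -5, -6, 4]
j=5: stack[5] = (-6)-4 = -10 → [2, 0, -1, -5, -6, -10]

-10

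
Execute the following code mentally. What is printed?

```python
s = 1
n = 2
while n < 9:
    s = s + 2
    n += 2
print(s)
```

9

n=2: s = 1+2 = 3
n=4: s = 3+2 = 5
n=6: s = 5+2 = 7
n=8: s = 7+2 = 9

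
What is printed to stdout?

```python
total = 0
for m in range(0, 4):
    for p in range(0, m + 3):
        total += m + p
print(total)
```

m=0,p=0: total = 0+0 = 0
m=0,p=1: total = 0+1 = 1
m=0,p=2: total = 1+2 = 3
m=1,p=0: total = 3+1 = 4
m=1,p=1: total = 4+2 = 6
m=1,p=2: total = 6+3 = 9
m=1,p=3: total = 9+4 = 13
m=2,p=0: total = 13+2 = 15
m=2,p=1: total = 15+3 = 18
m=2,p=2: total = 18+4 = 22
m=2,p=3: total = 22+5 = 27
m=2,p=4: total = 27+6 = 33
m=3,p=0: total = 33+3 = 36
m=3,p=1: total = 36+4 = 40
m=3,p=2: total = 40+5 = 45
m=3,p=3: total = 45+6 = 51
m=3,p=4: total = 51+7 = 58
m=3,p=5: total = 58+8 = 66

66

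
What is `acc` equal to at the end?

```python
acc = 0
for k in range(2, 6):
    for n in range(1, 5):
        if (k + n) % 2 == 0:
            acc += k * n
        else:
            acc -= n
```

k=2,n=1: odd sum, acc = 0-1 = -1
k=2,n=2: even sum, acc = (-1)+4 = 3
k=2,n=3: odd sum, acc = 3-3 = 0
k=2,n=4: even sum, acc = 0+8 = 8
k=3,n=1: even sum, acc = 8+3 = 11
k=3,n=2: odd sum, acc = 11-2 = 9
k=3,n=3: even sum, acc = 9+9 = 18
k=3,n=4: odd sum, acc = 18-4 = 14
k=4,n=1: odd sum, acc = 14-1 = 13
k=4,n=2: even sum, acc = 13+8 = 21
k=4,n=3: odd sum, acc = 21-3 = 18
k=4,n=4: even sum, acc = 18+16 = 34
k=5,n=1: even sum, acc = 34+5 = 39
k=5,n=2: odd sum, acc = 39-2 = 37
k=5,n=3: even sum, acc = 37+15 = 52
k=5,n=4: odd sum, acc = 52-4 = 48

48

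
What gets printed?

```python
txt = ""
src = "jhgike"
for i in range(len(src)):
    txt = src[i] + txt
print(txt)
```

ekighj

i=0: prepend 'j' → 'j'
i=1: prepend 'h' → 'hj'
i=2: prepend 'g' → 'ghj'
i=3: prepend 'i' → 'ighj'
i=4: prepend 'k' → 'kighj'
i=5: prepend 'e' → 'ekighj'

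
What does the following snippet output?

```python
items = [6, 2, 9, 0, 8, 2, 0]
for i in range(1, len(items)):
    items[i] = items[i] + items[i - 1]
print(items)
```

[6, 8, 17, 17, 25, 27, 27]

i=1: items[1] = 2+6 = 8 → [6, 8, 9, 0, 8, 2, 0]
i=2: items[2] = 9+8 = 17 → [6, 8, 17, 0, 8, 2, 0]
i=3: items[3] = 0+17 = 17 → [6, 8, 17, 17, 8, 2, 0]
i=4: items[4] = 8+17 = 25 → [6, 8, 17, 17, 25, 2, 0]
i=5: items[5] = 2+25 = 27 → [6, 8, 17, 17, 25, 27, 0]
i=6: items[6] = 0+27 = 27 → [6, 8, 17, 17, 25, 27, 27]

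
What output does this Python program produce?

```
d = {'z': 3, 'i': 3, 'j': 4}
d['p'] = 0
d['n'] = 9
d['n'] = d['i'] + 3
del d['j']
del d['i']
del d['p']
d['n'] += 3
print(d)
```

d['p'] = 0 → {'z': 3, 'i': 3, 'j': 4, 'p': 0}
d['n'] = 9 → {'z': 3, 'i': 3, 'j': 4, 'p': 0, 'n': 9}
d['n'] = d['i']+3 = 6 → {'z': 3, 'i': 3, 'j': 4, 'p': 0, 'n': 6}
del 'j' → {'z': 3, 'i': 3, 'p': 0, 'n': 6}
del 'i' → {'z': 3, 'p': 0, 'n': 6}
del 'p' → {'z': 3, 'n': 6}
d['n'] = 6+3 = 9 → {'z': 3, 'n': 9}

{'z': 3, 'n': 9}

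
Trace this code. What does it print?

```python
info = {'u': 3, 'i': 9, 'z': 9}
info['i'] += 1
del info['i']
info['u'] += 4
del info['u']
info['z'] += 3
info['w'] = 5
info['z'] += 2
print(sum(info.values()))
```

19

info['i'] = 9+1 = 10 → {'u': 3, 'i': 10, 'z': 9}
del 'i' → {'u': 3, 'z': 9}
info['u'] = 3+4 = 7 → {'u': 7, 'z': 9}
del 'u' → {'z': 9}
info['z'] = 9+3 = 12 → {'z': 12}
info['w'] = 5 → {'z': 12, 'w': 5}
info['z'] = 12+2 = 14 → {'z': 14, 'w': 5}
sum of values = 19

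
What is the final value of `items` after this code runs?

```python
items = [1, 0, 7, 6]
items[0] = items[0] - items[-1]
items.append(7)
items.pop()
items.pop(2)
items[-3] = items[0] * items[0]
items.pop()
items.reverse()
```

[0, 25]

items[0] = items[0]-items[-1] = 1-6 = -5 → [-5, 0, 7, 6]
append 7 → [-5, 0, 7, 6, 7]
pop() removes 7 → [-5, 0, 7, 6]
pop(2) removes 7 → [-5, 0, 6]
items[-3] = items[0]*items[0] = (-5)*(-5) = 25 → [25, 0, 6]
pop() removes 6 → [25, 0]
reverse → [0, 25]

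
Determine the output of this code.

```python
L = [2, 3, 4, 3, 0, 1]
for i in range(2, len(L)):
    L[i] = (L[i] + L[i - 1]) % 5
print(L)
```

i=2: L[2] = (4+3)%5 = 2 → [2, 3, 2, 3, 0, 1]
i=3: L[3] = (3+2)%5 = 0 → [2, 3, 2, 0, 0, 1]
i=4: L[4] = (0+0)%5 = 0 → [2, 3, 2, 0, 0, 1]
i=5: L[5] = (1+0)%5 = 1 → [2, 3, 2, 0, 0, 1]

[2, 3, 2, 0, 0, 1]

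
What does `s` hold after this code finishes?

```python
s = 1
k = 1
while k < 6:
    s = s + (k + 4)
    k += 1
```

36

k=1: s = 1+5 = 6
k=2: s = 6+6 = 12
k=3: s = 12+7 = 19
k=4: s = 19+8 = 27
k=5: s = 27+9 = 36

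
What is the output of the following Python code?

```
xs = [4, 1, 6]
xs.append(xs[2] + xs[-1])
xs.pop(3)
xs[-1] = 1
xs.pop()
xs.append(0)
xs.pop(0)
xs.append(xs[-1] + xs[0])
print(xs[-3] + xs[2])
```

2

append xs[2]+xs[-1] = 6+6 = 12 → [4, 1, 6, 12]
pop(3) removes 12 → [4, 1, 6]
xs[-1] = 1 → [4, 1, 1]
pop() removes 1 → [4, 1]
append 0 → [4, 1, 0]
pop(0) removes 4 → [1, 0]
append xs[-1]+xs[0] = 0+1 = 1 → [1, 0, 1]
xs[-3]+xs[2] = 1+1 = 2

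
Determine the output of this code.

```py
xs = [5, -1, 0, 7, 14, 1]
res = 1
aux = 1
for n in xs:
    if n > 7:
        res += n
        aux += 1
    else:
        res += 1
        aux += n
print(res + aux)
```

n=5: not >7, res = 1+1 = 2; aux=6
n=-1: not >7, res = 2+1 = 3; aux=5
n=0: not >7, res = 3+1 = 4; aux=5
n=7: not >7, res = 4+1 = 5; aux=12
n=14: >7, res = 5+14 = 19; aux=13
n=1: not >7, res = 19+1 = 20; aux=14
res+aux = 20+14 = 34

34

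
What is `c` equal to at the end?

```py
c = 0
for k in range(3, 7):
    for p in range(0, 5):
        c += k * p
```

k=3,p=0: c = 0+0 = 0
k=3,p=1: c = 0+3 = 3
k=3,p=2: c = 3+6 = 9
k=3,p=3: c = 9+9 = 18
k=3,p=4: c = 18+12 = 30
k=4,p=0: c = 30+0 = 30
k=4,p=1: c = 30+4 = 34
k=4,p=2: c = 34+8 = 42
k=4,p=3: c = 42+12 = 54
k=4,p=4: c = 54+16 = 70
k=5,p=0: c = 70+0 = 70
k=5,p=1: c = 70+5 = 75
k=5,p=2: c = 75+10 = 85
k=5,p=3: c = 85+15 = 100
k=5,p=4: c = 100+20 = 120
k=6,p=0: c = 120+0 = 120
k=6,p=1: c = 120+6 = 126
k=6,p=2: c = 126+12 = 138
k=6,p=3: c = 138+18 = 156
k=6,p=4: c = 156+24 = 180

180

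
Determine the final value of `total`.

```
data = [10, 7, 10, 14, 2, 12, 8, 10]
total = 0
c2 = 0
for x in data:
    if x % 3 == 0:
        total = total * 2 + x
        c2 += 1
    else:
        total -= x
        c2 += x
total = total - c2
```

x=10: not %3==0, total = 0-10 = -10; c2=10
x=7: not %3==0, total = (-10)-7 = -17; c2=17
x=10: not %3==0, total = (-17)-10 = -27; c2=27
x=14: not %3==0, total = (-27)-14 = -41; c2=41
x=2: not %3==0, total = (-41)-2 = -43; c2=43
x=12: %3==0, total = (-43)*2+12 = -74; c2=44
x=8: not %3==0, total = (-74)-8 = -82; c2=52
x=10: not %3==0, total = (-82)-10 = -92; c2=62
total-c2 = (-92)-62 = -154

-154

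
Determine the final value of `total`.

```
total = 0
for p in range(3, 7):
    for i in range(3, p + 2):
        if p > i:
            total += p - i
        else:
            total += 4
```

p=3,i=3: not 3>3, total = 0+4 = 4
p=3,i=4: not 3>4, total = 4+4 = 8
p=4,i=3: 4>3, total = 8+1 = 9
p=4,i=4: not 4>4, total = 9+4 = 13
p=4,i=5: not 4>5, total = 13+4 = 17
p=5,i=3: 5>3, total = 17+2 = 19
p=5,i=4: 5>4, total = 19+1 = 20
p=5,i=5: not 5>5, total = 20+4 = 24
p=5,i=6: not 5>6, total = 24+4 = 28
p=6,i=3: 6>3, total = 28+3 = 31
p=6,i=4: 6>4, total = 31+2 = 33
p=6,i=5: 6>5, total = 33+1 = 34
p=6,i=6: not 6>6, total = 34+4 = 38
p=6,i=7: not 6>7, total = 38+4 = 42

42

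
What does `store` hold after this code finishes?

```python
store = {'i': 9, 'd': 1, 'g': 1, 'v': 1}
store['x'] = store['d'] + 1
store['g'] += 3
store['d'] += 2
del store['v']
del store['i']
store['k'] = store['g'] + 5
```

store['x'] = store['d']+1 = 2 → {'i': 9, 'd': 1, 'g': 1, 'v': 1, 'x': 2}
store['g'] = 1+3 = 4 → {'i': 9, 'd': 1, 'g': 4, 'v': 1, 'x': 2}
store['d'] = 1+2 = 3 → {'i': 9, 'd': 3, 'g': 4, 'v': 1, 'x': 2}
del 'v' → {'i': 9, 'd': 3, 'g': 4, 'x': 2}
del 'i' → {'d': 3, 'g': 4, 'x': 2}
store['k'] = store['g']+5 = 9 → {'d': 3, 'g': 4, 'x': 2, 'k': 9}

{'d': 3, 'g': 4, 'x': 2, 'k': 9}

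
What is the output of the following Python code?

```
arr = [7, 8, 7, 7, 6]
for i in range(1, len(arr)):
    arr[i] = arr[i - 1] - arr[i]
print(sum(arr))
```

i=1: arr[1] = 7-8 = -1 → [7, -1, 7, 7, 6]
i=2: arr[2] = (-1)-7 = -8 → [7, -1, -8, 7, 6]
i=3: arr[3] = (-8)-7 = -15 → [7, -1, -8, -15, 6]
i=4: arr[4] = (-15)-6 = -21 → [7, -1, -8, -15, -21]
sum = -38

-38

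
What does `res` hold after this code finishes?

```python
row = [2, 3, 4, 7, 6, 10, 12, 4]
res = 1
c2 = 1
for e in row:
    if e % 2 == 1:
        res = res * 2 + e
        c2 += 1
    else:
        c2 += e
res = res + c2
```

58

e=2: not odd; c2=3
e=3: odd, res = 1*2+3 = 5; c2=4
e=4: not odd; c2=8
e=7: odd, res = 5*2+7 = 17; c2=9
e=6: not odd; c2=15
e=10: not odd; c2=25
e=12: not odd; c2=37
e=4: not odd; c2=41
res+c2 = 17+41 = 58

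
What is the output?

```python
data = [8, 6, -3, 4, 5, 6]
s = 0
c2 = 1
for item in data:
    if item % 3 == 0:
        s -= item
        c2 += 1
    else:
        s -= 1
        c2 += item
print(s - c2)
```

item=8: not %3==0, s = 0-1 = -1; c2=9
item=6: %3==0, s = (-1)-6 = -7; c2=10
item=-3: %3==0, s = (-7)-(-3) = -4; c2=11
item=4: not %3==0, s = (-4)-1 = -5; c2=15
item=5: not %3==0, s = (-5)-1 = -6; c2=20
item=6: %3==0, s = (-6)-6 = -12; c2=21
s-c2 = (-12)-21 = -33

-33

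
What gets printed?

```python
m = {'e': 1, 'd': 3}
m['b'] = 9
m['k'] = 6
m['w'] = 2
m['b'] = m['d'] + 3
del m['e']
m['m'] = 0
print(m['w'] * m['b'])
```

12

m['b'] = 9 → {'e': 1, 'd': 3, 'b': 9}
m['k'] = 6 → {'e': 1, 'd': 3, 'b': 9, 'k': 6}
m['w'] = 2 → {'e': 1, 'd': 3, 'b': 9, 'k': 6, 'w': 2}
m['b'] = m['d']+3 = 6 → {'e': 1, 'd': 3, 'b': 6, 'k': 6, 'w': 2}
del 'e' → {'d': 3, 'b': 6, 'k': 6, 'w': 2}
m['m'] = 0 → {'d': 3, 'b': 6, 'k': 6, 'w': 2, 'm': 0}
m['w']*m['b'] = 2*6 = 12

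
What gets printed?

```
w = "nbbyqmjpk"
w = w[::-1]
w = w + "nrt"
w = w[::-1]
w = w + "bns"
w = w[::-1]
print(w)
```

reverse → 'kpjmqybbn'
+ 'nrt' → 'kpjmqybbnnrt'
reverse → 'trnnbbyqmjpk'
+ 'bns' → 'trnnbbyqmjpkbns'
reverse → 'snbkpjmqybbnnrt'

snbkpjmqybbnnrt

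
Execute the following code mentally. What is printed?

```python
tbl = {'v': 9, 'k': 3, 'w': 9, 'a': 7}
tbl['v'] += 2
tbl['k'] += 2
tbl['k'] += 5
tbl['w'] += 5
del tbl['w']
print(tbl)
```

tbl['v'] = 9+2 = 11 → {'v': 11, 'k': 3, 'w': 9, 'a': 7}
tbl['k'] = 3+2 = 5 → {'v': 11, 'k': 5, 'w': 9, 'a': 7}
tbl['k'] = 5+5 = 10 → {'v': 11, 'k': 10, 'w': 9, 'a': 7}
tbl['w'] = 9+5 = 14 → {'v': 11, 'k': 10, 'w': 14, 'a': 7}
del 'w' → {'v': 11, 'k': 10, 'a': 7}

{'v': 11, 'k': 10, 'a': 7}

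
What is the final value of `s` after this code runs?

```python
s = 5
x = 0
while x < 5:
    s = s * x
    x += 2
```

0

x=0: s = 5*0 = 0
x=2: s = 0*2 = 0
x=4: s = 0*4 = 0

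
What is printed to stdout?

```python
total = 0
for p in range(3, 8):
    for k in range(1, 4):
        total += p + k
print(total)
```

105

p=3,k=1: total = 0+4 = 4
p=3,k=2: total = 4+5 = 9
p=3,k=3: total = 9+6 = 15
p=4,k=1: total = 15+5 = 20
p=4,k=2: total = 20+6 = 26
p=4,k=3: total = 26+7 = 33
p=5,k=1: total = 33+6 = 39
p=5,k=2: total = 39+7 = 46
p=5,k=3: total = 46+8 = 54
p=6,k=1: total = 54+7 = 61
p=6,k=2: total = 61+8 = 69
p=6,k=3: total = 69+9 = 78
p=7,k=1: total = 78+8 = 86
p=7,k=2: total = 86+9 = 95
p=7,k=3: total = 95+10 = 105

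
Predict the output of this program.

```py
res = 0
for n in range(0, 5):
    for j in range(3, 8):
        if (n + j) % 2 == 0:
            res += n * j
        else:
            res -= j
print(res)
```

n=0,j=3: odd sum, res = 0-3 = -3
n=0,j=4: even sum, res = (-3)+0 = -3
n=0,j=5: odd sum, res = (-3)-5 = -8
n=0,j=6: even sum, res = (-8)+0 = -8
n=0,j=7: odd sum, res = (-8)-7 = -15
n=1,j=3: even sum, res = (-15)+3 = -12
n=1,j=4: odd sum, res = (-12)-4 = -16
n=1,j=5: even sum, res = (-16)+5 = -11
n=1,j=6: odd sum, res = (-11)-6 = -17
n=1,j=7: even sum, res = (-17)+7 = -10
n=2,j=3: odd sum, res = (-10)-3 = -13
n=2,j=4: even sum, res = (-13)+8 = -5
n=2,j=5: odd sum, res = (-5)-5 = -10
n=2,j=6: even sum, res = (-10)+12 = 2
n=2,j=7: odd sum, res = 2-7 = -5
n=3,j=3: even sum, res = (-5)+9 = 4
n=3,j=4: odd sum, res = 4-4 = 0
n=3,j=5: even sum, res = 0+15 = 15
n=3,j=6: odd sum, res = 15-6 = 9
n=3,j=7: even sum, res = 9+21 = 30
n=4,j=3: odd sum, res = 30-3 = 27
n=4,j=4: even sum, res = 27+16 = 43
n=4,j=5: odd sum, res = 43-5 = 38
n=4,j=6: even sum, res = 38+24 = 62
n=4,j=7: odd sum, res = 62-7 = 55

55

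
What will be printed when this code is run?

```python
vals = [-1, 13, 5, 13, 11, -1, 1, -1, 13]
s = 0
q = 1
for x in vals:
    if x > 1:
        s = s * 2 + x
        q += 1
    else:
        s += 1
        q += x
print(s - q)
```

369

x=-1: not >1, s = 0+1 = 1; q=0
x=13: >1, s = 1*2+13 = 15; q=1
x=5: >1, s = 15*2+5 = 35; q=2
x=13: >1, s = 35*2+13 = 83; q=3
x=11: >1, s = 83*2+11 = 177; q=4
x=-1: not >1, s = 177+1 = 178; q=3
x=1: not >1, s = 178+1 = 179; q=4
x=-1: not >1, s = 179+1 = 180; q=3
x=13: >1, s = 180*2+13 = 373; q=4
s-q = 373-4 = 369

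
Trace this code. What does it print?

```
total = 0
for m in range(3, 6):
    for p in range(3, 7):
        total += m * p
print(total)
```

m=3,p=3: total = 0+9 = 9
m=3,p=4: total = 9+12 = 21
m=3,p=5: total = 21+15 = 36
m=3,p=6: total = 36+18 = 54
m=4,p=3: total = 54+12 = 66
m=4,p=4: total = 66+16 = 82
m=4,p=5: total = 82+20 = 102
m=4,p=6: total = 102+24 = 126
m=5,p=3: total = 126+15 = 141
m=5,p=4: total = 141+20 = 161
m=5,p=5: total = 161+25 = 186
m=5,p=6: total = 186+30 = 216

216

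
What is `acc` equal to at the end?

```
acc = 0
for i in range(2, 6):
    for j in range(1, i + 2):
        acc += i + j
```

120

i=2,j=1: acc = 0+3 = 3
i=2,j=2: acc = 3+4 = 7
i=2,j=3: acc = 7+5 = 12
i=3,j=1: acc = 12+4 = 16
i=3,j=2: acc = 16+5 = 21
i=3,j=3: acc = 21+6 = 27
i=3,j=4: acc = 27+7 = 34
i=4,j=1: acc = 34+5 = 39
i=4,j=2: acc = 39+6 = 45
i=4,j=3: acc = 45+7 = 52
i=4,j=4: acc = 52+8 = 60
i=4,j=5: acc = 60+9 = 69
i=5,j=1: acc = 69+6 = 75
i=5,j=2: acc = 75+7 = 82
i=5,j=3: acc = 82+8 = 90
i=5,j=4: acc = 90+9 = 99
i=5,j=5: acc = 99+10 = 109
i=5,j=6: acc = 109+11 = 120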